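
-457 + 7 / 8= -3649 / 8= -456.12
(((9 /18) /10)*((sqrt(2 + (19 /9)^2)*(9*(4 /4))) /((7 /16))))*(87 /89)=348*sqrt(523) /3115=2.55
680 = 680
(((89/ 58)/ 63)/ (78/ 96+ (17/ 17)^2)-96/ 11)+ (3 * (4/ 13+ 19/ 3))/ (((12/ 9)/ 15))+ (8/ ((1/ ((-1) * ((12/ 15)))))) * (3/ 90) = 163053407603/ 757656900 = 215.21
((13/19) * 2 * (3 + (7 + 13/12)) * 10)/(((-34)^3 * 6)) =-455/707472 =-0.00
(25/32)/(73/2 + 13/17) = 425/20272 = 0.02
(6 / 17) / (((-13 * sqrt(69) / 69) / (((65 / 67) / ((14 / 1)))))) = -15 * sqrt(69) / 7973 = -0.02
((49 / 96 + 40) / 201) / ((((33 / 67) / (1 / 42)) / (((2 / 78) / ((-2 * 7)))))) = -3889 / 217945728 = -0.00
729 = 729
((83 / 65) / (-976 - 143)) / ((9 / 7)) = -581 / 654615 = -0.00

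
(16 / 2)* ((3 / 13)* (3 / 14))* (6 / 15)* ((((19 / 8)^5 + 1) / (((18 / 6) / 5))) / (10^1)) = 2.02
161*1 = 161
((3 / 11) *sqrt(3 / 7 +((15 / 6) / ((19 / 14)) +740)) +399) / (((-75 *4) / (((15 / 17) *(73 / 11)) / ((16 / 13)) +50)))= -4358011 / 59840 - 4681 *sqrt(13130026) / 12506560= -74.18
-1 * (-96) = 96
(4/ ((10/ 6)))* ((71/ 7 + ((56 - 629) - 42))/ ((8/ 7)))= -6351/ 5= -1270.20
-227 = -227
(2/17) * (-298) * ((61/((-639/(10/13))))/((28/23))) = 2090470/988533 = 2.11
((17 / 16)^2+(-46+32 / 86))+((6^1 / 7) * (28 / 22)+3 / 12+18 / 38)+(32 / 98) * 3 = -4701505973 / 112732928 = -41.70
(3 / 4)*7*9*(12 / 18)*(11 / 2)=693 / 4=173.25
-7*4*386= -10808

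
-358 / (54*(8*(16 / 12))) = -179 / 288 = -0.62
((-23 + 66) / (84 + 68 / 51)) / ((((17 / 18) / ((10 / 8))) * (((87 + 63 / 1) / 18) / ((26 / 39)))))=1161 / 21760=0.05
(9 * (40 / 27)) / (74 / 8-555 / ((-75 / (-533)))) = -800 / 236097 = -0.00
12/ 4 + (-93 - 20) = -110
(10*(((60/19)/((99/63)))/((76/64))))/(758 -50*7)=2800/67507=0.04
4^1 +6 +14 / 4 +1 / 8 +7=165 / 8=20.62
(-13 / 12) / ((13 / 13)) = -13 / 12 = -1.08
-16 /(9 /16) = -256 /9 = -28.44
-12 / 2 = -6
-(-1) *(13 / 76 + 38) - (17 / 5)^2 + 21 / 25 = 52157 / 1900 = 27.45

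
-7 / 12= -0.58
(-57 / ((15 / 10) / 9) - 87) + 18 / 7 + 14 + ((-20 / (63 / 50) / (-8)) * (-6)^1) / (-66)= -285688 / 693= -412.25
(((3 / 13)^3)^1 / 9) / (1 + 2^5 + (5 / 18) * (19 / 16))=864 / 21089003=0.00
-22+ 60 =38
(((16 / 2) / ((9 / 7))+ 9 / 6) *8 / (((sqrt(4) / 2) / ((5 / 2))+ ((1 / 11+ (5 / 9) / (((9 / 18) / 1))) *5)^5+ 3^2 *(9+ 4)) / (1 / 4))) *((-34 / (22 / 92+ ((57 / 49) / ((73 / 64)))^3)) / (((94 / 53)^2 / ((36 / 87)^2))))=-66447109000932468058331636247 / 24050493438554106477580180214378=-0.00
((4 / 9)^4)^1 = 256 / 6561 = 0.04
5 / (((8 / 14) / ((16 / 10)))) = 14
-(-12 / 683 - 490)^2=-112012041124 / 466489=-240117.22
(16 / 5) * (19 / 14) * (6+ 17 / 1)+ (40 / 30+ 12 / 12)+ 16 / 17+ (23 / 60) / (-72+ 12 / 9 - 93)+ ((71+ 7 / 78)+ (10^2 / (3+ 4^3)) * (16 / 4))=183431630791 / 1017833180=180.22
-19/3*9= -57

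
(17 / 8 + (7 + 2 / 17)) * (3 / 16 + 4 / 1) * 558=23497101 / 1088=21596.60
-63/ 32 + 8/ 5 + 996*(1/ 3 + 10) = 1646661/ 160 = 10291.63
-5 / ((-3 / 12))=20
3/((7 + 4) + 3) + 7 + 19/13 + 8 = 3035/182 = 16.68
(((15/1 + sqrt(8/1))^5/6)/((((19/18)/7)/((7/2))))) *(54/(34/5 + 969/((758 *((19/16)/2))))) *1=2039681622195 *sqrt(2)/161177 + 7778293889625/322354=42026420.38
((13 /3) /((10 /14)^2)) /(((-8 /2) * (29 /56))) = -4.10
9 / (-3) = -3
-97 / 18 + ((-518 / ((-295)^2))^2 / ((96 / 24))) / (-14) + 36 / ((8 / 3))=1105709105003 / 136320311250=8.11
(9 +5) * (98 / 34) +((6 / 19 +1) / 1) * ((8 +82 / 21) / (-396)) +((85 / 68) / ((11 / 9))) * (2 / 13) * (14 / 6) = 355129573 / 8729721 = 40.68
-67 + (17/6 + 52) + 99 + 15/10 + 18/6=274/3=91.33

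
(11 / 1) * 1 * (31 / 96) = 341 / 96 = 3.55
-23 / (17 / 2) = -46 / 17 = -2.71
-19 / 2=-9.50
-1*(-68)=68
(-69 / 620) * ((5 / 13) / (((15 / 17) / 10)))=-0.49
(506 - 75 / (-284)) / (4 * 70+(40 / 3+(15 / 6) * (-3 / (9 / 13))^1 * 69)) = -431337 / 386950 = -1.11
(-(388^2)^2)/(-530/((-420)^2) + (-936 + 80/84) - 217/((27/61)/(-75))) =-399784068311040/632118707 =-632450.94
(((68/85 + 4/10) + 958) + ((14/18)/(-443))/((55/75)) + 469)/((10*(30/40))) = 190.43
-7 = -7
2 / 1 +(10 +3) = 15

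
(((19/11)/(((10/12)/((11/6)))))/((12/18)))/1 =5.70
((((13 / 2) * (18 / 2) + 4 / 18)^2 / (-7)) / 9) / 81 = -159607 / 236196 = -0.68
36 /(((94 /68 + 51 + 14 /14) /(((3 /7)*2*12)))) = 29376 /4235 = 6.94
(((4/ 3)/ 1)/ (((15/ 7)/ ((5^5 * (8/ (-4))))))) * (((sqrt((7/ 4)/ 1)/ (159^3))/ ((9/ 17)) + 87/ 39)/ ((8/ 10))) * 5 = -6343750/ 117 - 1859375 * sqrt(7)/ 325593999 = -54220.10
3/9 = 1/3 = 0.33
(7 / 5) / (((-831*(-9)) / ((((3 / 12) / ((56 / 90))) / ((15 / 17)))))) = 17 / 199440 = 0.00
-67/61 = -1.10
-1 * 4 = -4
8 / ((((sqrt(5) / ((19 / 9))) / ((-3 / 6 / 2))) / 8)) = -304* sqrt(5) / 45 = -15.11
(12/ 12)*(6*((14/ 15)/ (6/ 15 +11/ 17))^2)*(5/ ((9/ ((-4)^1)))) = -2265760/ 213867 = -10.59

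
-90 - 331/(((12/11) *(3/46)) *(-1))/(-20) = -116143/360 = -322.62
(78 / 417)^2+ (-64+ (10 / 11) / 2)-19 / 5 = -67.31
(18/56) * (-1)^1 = -9/28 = -0.32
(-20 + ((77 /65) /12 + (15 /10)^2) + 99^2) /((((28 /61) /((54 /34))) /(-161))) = -24089197131 /4420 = -5450044.60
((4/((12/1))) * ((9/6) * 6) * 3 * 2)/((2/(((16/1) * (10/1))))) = 1440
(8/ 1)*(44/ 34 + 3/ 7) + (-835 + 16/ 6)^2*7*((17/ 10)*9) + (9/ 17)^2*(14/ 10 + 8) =1500997693731/ 20230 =74196623.52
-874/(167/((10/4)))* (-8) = 17480/167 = 104.67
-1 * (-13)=13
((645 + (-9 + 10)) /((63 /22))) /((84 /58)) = 206074 /1323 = 155.76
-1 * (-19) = 19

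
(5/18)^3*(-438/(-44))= 9125/42768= 0.21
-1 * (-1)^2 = -1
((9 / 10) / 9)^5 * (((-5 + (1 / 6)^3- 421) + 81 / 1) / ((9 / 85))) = -1266823 / 38880000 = -0.03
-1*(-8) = 8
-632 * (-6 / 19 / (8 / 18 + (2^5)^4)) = 8532 / 44826643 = 0.00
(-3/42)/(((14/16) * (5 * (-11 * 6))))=0.00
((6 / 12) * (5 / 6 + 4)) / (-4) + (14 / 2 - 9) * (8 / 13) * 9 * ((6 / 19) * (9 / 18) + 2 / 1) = -290555 / 11856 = -24.51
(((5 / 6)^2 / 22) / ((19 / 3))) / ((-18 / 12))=-0.00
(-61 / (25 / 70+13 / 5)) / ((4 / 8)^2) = -17080 / 207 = -82.51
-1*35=-35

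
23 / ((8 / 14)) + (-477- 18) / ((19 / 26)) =-48421 / 76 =-637.12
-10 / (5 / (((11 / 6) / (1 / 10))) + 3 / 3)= -55 / 7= -7.86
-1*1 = -1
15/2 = 7.50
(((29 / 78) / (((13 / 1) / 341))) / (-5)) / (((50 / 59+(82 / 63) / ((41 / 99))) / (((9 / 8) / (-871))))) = 12252471 / 19406716160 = 0.00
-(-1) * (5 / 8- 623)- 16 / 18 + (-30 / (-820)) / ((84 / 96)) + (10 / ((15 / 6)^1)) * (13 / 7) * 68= -2439989 / 20664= -118.08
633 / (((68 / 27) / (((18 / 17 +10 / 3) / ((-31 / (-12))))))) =3828384 / 8959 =427.32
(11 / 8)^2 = 121 / 64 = 1.89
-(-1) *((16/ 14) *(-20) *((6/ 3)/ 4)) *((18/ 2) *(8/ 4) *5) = -1028.57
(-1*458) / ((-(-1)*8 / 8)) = -458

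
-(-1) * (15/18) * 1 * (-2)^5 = -80/3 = -26.67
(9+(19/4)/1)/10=11/8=1.38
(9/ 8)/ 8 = 0.14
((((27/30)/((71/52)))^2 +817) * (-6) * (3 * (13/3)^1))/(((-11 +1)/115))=92406411357/126025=733238.73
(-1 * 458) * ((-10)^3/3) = 458000/3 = 152666.67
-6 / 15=-2 / 5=-0.40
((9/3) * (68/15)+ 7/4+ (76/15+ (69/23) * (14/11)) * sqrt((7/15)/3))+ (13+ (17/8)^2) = 1466 * sqrt(35)/2475+ 10517/320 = 36.37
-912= -912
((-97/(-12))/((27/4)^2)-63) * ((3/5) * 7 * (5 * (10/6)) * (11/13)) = -52896305/28431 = -1860.52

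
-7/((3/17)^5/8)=-327209.84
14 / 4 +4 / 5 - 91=-867 / 10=-86.70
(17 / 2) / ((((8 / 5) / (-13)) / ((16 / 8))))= -1105 / 8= -138.12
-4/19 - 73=-1391/19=-73.21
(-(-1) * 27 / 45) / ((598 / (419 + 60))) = 1437 / 2990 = 0.48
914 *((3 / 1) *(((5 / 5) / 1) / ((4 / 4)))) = 2742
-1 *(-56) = 56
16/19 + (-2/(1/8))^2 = 4880/19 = 256.84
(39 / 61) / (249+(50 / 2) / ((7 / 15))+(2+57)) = 273 / 154391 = 0.00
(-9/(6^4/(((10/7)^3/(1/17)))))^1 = -2125/6174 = -0.34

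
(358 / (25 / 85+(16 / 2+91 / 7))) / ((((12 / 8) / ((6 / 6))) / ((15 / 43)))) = 30430 / 7783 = 3.91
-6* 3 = -18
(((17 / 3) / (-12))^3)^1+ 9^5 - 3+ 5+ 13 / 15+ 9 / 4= 13776119771 / 233280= 59054.01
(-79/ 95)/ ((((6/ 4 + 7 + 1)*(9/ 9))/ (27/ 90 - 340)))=29.74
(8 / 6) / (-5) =-0.27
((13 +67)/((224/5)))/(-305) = -0.01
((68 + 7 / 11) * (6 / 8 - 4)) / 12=-9815 / 528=-18.59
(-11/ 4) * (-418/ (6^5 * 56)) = 2299/ 870912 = 0.00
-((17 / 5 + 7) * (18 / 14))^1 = -468 / 35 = -13.37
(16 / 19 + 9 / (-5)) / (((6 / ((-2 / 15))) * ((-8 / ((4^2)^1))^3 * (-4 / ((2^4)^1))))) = 2912 / 4275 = 0.68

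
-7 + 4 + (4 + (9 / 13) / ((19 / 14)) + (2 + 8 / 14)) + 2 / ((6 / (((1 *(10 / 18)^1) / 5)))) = 192268 / 46683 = 4.12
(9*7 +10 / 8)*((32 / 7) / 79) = 3.72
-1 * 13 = -13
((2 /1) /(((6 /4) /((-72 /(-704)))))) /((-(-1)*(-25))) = -3 /550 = -0.01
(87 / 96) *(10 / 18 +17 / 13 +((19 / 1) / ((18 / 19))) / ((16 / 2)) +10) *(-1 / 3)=-86681 / 19968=-4.34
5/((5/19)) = 19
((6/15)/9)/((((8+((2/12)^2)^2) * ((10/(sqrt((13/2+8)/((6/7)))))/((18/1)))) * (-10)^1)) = -216 * sqrt(609)/1296125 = -0.00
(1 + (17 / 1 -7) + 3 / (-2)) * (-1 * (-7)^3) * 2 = 6517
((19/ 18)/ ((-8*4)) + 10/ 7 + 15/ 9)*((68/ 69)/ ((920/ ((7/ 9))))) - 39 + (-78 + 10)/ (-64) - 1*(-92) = 4447936099/ 82270080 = 54.07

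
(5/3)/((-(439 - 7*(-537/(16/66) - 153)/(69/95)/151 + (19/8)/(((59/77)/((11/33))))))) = -4098140/1453644113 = -0.00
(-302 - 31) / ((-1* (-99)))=-37 / 11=-3.36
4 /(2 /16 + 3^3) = 32 /217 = 0.15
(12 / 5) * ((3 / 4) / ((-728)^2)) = 9 / 2649920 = 0.00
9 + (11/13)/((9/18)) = 139/13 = 10.69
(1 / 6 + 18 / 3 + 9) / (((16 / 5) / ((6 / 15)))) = 91 / 48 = 1.90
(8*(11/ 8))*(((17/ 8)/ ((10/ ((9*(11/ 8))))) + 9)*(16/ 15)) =27291/ 200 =136.46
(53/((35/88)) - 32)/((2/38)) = 67336/35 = 1923.89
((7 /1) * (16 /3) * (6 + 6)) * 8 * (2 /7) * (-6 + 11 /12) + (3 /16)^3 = -63963055 /12288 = -5205.33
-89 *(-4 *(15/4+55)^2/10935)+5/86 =42291085/376164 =112.43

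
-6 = -6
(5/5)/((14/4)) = 2/7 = 0.29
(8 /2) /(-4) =-1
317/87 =3.64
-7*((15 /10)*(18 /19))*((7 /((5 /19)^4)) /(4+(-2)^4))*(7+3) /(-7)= 1296351 /1250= 1037.08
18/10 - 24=-22.20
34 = 34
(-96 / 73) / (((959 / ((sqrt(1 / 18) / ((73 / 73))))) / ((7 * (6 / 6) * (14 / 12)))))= -56 * sqrt(2) / 30003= -0.00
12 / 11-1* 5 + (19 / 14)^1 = -2.55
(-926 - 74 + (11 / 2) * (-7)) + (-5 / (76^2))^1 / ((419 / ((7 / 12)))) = -30159834563 / 29041728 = -1038.50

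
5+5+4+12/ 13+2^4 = 402/ 13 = 30.92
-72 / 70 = -36 / 35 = -1.03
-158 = -158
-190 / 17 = -11.18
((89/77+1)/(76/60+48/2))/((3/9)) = 7470/29183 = 0.26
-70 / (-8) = 35 / 4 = 8.75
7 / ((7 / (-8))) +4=-4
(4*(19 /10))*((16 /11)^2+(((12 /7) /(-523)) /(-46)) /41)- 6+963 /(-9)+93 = -8188882568 /2088655415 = -3.92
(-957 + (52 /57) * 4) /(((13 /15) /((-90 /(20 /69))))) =168728805 /494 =341556.29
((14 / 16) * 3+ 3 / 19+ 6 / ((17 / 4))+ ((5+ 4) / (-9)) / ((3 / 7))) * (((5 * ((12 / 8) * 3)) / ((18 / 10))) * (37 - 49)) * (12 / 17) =-1082175 / 5491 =-197.08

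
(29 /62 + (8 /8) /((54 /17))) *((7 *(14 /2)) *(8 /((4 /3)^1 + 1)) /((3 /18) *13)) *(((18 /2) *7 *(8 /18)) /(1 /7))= 14378560 /1209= 11892.94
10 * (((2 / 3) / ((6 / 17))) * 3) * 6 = 340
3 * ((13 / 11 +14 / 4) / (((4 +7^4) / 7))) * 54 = 58401 / 26455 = 2.21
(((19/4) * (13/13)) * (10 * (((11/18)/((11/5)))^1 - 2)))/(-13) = 2945/468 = 6.29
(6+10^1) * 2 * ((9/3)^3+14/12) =2704/3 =901.33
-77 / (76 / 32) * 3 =-1848 / 19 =-97.26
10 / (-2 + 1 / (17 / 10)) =-85 / 12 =-7.08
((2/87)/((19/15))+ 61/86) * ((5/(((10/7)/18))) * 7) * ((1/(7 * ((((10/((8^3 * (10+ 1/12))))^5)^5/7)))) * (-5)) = -14149906635822985761642929485178743218530471780394667103499508478120870093183263010983757803402871963648/132950206753498971462249755859375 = -106430121331500598094257800000000000000000000000000000000000000000000000.00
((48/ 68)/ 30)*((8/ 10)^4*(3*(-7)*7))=-1.42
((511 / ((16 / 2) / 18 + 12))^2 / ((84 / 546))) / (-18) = -623493 / 1024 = -608.88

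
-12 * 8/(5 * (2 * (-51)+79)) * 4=384/115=3.34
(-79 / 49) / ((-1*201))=79 / 9849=0.01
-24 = -24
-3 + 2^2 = 1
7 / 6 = 1.17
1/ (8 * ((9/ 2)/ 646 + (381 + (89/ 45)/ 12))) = 43605/ 132967964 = 0.00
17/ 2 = 8.50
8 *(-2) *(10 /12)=-40 /3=-13.33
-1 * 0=0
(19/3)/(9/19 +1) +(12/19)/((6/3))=7363/1596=4.61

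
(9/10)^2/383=81/38300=0.00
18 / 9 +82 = 84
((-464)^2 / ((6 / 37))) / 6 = 1991488 / 9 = 221276.44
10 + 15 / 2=35 / 2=17.50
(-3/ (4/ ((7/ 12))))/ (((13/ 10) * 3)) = -35/ 312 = -0.11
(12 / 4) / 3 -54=-53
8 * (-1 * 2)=-16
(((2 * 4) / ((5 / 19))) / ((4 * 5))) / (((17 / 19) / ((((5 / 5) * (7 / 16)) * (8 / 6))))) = 2527 / 2550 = 0.99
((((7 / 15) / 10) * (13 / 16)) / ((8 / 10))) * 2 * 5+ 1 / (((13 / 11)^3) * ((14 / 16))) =3443905 / 2952768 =1.17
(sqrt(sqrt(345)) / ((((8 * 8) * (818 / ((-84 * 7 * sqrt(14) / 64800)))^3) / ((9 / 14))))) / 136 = -117649 * sqrt(14) * 345^(1 / 4) / 83352295253311488000000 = -0.00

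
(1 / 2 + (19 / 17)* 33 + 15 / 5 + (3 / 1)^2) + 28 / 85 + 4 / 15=25489 / 510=49.98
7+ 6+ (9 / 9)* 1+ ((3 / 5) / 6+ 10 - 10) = 141 / 10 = 14.10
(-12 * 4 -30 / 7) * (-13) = 4758 / 7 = 679.71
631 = 631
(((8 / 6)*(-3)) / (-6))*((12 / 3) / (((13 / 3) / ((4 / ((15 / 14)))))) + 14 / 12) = 1799 / 585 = 3.08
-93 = -93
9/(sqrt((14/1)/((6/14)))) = 9*sqrt(6)/14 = 1.57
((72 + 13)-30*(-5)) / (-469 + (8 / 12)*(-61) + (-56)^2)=705 / 7879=0.09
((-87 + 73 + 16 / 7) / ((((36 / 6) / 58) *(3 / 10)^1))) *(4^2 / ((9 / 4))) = -1521920 / 567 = -2684.16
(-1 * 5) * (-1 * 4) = 20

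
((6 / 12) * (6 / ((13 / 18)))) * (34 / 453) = 0.31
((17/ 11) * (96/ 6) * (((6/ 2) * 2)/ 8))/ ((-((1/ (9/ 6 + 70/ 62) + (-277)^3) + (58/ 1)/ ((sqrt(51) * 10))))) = 392955510 * sqrt(51)/ 84164060894675315806703 + 73438680437018550/ 84164060894675315806703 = 0.00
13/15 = 0.87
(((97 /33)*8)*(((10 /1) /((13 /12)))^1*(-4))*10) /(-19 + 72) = -1241600 /7579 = -163.82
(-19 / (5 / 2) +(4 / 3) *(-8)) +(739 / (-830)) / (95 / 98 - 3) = -883405 / 49551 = -17.83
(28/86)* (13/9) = 182/387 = 0.47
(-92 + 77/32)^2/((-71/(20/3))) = -41098445/54528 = -753.71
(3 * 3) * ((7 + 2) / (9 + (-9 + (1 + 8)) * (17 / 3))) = 9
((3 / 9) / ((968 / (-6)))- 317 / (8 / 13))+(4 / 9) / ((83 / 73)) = -372203665 / 723096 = -514.74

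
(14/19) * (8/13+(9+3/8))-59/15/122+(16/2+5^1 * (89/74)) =713883383/33448740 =21.34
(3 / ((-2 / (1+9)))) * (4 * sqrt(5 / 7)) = -60 * sqrt(35) / 7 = -50.71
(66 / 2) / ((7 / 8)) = 37.71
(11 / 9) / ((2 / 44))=242 / 9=26.89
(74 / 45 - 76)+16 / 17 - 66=-106652 / 765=-139.41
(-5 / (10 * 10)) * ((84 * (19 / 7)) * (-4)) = 45.60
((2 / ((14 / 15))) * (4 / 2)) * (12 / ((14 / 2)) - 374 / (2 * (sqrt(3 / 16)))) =-1843.47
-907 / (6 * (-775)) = 907 / 4650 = 0.20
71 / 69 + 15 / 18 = 257 / 138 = 1.86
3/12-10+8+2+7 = 7.25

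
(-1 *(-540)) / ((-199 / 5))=-2700 / 199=-13.57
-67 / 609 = -0.11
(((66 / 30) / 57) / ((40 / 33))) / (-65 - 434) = -121 / 1896200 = -0.00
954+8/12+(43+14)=1011.67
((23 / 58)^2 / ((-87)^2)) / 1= 529 / 25462116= 0.00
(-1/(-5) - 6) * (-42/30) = 203/25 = 8.12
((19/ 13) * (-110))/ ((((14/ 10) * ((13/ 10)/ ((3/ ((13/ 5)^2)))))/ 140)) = -156750000/ 28561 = -5488.25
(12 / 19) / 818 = 6 / 7771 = 0.00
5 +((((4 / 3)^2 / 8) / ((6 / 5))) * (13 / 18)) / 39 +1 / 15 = 36961 / 7290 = 5.07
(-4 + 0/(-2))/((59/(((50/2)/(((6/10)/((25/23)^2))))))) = -312500/93633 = -3.34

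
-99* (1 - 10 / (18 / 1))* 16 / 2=-352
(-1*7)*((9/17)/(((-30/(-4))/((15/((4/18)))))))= -567/17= -33.35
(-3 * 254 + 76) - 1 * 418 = -1104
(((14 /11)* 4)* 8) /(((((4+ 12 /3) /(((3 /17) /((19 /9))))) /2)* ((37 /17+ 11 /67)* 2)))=50652 /278597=0.18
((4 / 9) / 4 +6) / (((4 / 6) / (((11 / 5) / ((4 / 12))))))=121 / 2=60.50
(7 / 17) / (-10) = -7 / 170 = -0.04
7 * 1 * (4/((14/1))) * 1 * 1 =2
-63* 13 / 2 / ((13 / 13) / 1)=-819 / 2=-409.50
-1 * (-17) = 17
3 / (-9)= -1 / 3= -0.33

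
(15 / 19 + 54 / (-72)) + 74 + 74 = 11251 / 76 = 148.04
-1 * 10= -10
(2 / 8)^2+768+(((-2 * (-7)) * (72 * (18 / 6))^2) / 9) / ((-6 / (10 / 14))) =-125951 / 16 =-7871.94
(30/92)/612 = 5/9384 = 0.00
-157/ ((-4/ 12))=471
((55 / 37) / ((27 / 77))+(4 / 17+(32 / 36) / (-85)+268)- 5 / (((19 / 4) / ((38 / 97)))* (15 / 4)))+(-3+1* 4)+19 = 2408049179 / 8236755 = 292.35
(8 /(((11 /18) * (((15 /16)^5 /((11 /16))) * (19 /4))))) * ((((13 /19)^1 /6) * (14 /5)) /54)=190840832 /12336046875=0.02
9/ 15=3/ 5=0.60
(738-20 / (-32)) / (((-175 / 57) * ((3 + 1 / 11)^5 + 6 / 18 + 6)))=-162732211389 / 195112737400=-0.83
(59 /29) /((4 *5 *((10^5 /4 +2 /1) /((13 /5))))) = 0.00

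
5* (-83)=-415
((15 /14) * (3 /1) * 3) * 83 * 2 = 11205 /7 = 1600.71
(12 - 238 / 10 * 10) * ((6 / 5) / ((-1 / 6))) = 8136 / 5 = 1627.20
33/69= 11/23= 0.48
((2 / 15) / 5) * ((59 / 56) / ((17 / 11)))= 649 / 35700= 0.02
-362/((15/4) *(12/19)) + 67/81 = -61567/405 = -152.02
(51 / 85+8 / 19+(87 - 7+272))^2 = 1124730369 / 9025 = 124623.86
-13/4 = -3.25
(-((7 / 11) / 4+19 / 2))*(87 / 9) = -12325 / 132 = -93.37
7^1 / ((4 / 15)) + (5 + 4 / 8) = 127 / 4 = 31.75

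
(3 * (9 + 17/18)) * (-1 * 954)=-28461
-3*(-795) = 2385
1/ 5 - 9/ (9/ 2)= -9/ 5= -1.80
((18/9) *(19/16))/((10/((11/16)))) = 209/1280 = 0.16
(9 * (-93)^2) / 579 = 25947 / 193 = 134.44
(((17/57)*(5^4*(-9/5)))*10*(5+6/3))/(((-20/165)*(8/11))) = 80994375/304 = 266428.87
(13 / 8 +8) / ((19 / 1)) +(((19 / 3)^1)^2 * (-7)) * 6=-767977 / 456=-1684.16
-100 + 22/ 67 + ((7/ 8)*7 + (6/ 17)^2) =-93.42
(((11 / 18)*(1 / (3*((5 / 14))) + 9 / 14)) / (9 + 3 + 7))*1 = 3641 / 71820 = 0.05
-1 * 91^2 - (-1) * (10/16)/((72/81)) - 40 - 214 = -546195/64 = -8534.30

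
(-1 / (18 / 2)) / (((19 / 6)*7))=-2 / 399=-0.01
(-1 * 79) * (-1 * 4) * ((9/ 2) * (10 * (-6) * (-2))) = 170640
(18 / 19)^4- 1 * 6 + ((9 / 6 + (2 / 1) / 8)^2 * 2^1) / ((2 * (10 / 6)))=-34998813 / 10425680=-3.36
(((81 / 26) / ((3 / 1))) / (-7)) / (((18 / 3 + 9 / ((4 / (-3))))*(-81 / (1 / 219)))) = -2 / 179361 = -0.00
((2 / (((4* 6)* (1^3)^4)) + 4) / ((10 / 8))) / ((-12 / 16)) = -196 / 45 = -4.36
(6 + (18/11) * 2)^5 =11040808032/161051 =68554.73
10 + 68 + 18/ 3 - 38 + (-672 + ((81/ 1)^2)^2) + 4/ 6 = 129138287/ 3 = 43046095.67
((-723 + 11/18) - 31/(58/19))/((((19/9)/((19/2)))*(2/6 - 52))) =286791/4495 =63.80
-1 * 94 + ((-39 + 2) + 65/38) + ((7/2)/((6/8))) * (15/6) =-117.62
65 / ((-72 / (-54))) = 195 / 4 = 48.75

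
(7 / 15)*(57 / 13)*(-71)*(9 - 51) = 396606 / 65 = 6101.63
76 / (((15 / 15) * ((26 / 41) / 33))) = 3954.92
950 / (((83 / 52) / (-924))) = -45645600 / 83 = -549946.99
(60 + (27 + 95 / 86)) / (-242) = -7577 / 20812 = -0.36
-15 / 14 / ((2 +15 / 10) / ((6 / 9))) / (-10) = 1 / 49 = 0.02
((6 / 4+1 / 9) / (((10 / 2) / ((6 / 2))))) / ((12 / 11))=319 / 360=0.89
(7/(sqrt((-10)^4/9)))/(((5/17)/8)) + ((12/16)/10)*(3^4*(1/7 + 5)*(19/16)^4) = 7780398531/114688000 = 67.84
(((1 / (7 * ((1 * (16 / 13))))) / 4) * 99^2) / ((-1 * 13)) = -9801 / 448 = -21.88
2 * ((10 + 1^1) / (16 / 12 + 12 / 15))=165 / 16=10.31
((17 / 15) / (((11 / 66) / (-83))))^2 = 7963684 / 25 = 318547.36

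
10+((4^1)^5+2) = 1036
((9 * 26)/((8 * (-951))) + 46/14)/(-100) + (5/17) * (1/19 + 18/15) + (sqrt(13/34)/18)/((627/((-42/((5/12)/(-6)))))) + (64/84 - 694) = -35056140787/50593200 + 28 * sqrt(442)/17765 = -692.87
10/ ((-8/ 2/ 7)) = -35/ 2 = -17.50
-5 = -5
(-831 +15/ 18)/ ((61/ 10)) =-24905/ 183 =-136.09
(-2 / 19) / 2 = -1 / 19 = -0.05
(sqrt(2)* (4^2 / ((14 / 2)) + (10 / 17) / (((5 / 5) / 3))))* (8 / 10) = 1928* sqrt(2) / 595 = 4.58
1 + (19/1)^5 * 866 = 2144301735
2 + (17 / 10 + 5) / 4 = 147 / 40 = 3.68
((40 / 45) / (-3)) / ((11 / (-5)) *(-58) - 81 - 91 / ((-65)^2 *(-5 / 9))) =-3250 / 511569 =-0.01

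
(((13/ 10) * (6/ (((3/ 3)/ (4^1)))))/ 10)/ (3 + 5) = 39/ 100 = 0.39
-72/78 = -12/13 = -0.92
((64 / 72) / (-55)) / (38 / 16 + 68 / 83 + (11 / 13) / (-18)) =-69056 / 13447775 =-0.01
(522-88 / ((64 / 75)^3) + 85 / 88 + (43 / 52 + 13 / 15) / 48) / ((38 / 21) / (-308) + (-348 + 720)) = 1.03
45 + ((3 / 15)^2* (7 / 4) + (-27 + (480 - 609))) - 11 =-12193 / 100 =-121.93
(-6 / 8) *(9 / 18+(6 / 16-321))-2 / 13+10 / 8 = 100335 / 416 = 241.19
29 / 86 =0.34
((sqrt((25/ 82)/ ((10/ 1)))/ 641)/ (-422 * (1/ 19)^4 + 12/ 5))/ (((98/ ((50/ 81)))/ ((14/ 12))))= 0.00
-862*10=-8620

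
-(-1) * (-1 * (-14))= 14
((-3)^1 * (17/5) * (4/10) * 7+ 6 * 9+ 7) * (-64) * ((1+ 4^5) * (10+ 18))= -59585792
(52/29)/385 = 52/11165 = 0.00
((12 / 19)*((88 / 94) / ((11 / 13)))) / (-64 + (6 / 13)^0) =-208 / 18753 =-0.01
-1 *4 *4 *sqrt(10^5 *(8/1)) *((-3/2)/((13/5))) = 48000 *sqrt(5)/13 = 8256.25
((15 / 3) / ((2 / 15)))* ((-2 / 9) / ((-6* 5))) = 5 / 18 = 0.28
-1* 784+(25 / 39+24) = -29615 / 39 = -759.36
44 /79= 0.56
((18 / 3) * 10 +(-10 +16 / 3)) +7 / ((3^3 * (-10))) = 14933 / 270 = 55.31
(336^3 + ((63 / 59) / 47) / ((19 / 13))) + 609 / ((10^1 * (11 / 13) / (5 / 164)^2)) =1182583133352267087 / 31175530144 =37933056.08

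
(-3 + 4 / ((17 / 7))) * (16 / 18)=-184 / 153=-1.20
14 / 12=1.17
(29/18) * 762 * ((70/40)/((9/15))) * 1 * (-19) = -2449195/36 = -68033.19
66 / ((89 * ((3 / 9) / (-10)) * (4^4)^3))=-495 / 373293056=-0.00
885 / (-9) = -295 / 3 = -98.33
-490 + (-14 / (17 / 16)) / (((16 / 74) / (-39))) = 32074 / 17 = 1886.71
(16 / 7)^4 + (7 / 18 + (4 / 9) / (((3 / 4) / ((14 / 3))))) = 30.45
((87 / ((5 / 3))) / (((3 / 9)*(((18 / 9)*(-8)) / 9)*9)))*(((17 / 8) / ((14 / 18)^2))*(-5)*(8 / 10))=1078191 / 7840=137.52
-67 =-67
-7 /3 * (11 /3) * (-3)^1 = 77 /3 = 25.67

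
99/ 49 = 2.02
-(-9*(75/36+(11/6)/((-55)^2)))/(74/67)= 1382277/81400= 16.98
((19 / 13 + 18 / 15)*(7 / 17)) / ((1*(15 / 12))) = 4844 / 5525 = 0.88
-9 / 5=-1.80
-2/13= -0.15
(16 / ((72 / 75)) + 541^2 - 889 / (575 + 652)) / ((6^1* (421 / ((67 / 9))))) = 12031161458 / 13947309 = 862.62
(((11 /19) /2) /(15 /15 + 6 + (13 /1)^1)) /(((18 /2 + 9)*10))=11 /136800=0.00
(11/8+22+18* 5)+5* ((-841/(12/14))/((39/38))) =-4368001/936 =-4666.67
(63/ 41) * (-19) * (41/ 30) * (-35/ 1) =2793/ 2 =1396.50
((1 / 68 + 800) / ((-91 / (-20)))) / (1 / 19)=5168095 / 1547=3340.72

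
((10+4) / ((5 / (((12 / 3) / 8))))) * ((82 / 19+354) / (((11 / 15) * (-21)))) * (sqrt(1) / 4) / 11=-1702 / 2299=-0.74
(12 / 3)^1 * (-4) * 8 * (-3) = 384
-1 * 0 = 0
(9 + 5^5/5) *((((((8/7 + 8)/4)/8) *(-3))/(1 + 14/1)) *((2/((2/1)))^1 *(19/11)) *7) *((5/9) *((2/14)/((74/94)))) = -1132324/25641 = -44.16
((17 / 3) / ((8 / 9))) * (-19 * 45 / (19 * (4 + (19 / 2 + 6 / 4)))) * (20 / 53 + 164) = -166617 / 53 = -3143.72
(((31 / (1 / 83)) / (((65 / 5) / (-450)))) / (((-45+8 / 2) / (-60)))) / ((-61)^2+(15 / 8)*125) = -555768000 / 16865719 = -32.95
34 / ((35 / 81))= 2754 / 35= 78.69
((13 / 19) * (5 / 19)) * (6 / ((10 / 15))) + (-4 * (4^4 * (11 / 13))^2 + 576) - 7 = -11415899078 / 61009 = -187118.28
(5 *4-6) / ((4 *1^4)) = 7 / 2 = 3.50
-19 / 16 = -1.19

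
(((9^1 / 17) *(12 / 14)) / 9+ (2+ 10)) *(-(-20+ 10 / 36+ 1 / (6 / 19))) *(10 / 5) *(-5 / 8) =-178055 / 714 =-249.38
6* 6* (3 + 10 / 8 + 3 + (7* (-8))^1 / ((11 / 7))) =-11241 / 11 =-1021.91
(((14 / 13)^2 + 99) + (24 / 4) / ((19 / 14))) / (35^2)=335809 / 3933475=0.09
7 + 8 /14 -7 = 4 /7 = 0.57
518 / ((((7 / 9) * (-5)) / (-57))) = 37962 / 5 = 7592.40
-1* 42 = -42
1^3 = 1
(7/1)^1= 7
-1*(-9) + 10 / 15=29 / 3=9.67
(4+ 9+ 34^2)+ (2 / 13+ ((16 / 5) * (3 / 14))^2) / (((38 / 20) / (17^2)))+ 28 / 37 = 2831683783 / 2239055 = 1264.68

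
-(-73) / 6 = 12.17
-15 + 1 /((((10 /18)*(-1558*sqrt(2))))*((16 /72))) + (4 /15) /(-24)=-1351 /90 -81*sqrt(2) /31160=-15.01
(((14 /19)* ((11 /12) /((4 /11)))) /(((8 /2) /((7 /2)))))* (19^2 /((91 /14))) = 112651 /1248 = 90.27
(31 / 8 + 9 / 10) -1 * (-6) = 431 / 40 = 10.78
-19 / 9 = -2.11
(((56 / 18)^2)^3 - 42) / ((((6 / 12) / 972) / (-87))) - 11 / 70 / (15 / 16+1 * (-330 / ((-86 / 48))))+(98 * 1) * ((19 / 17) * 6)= -2693291182553465204 / 18415068525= -146254746.70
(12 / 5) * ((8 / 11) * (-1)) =-96 / 55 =-1.75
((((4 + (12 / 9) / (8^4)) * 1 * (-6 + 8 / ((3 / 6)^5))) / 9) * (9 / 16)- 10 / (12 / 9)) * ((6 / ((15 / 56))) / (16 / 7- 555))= -13247689 / 5942784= -2.23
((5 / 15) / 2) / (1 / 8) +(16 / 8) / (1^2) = 10 / 3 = 3.33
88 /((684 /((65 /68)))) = 715 /5814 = 0.12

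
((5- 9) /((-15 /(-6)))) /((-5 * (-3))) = -8 /75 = -0.11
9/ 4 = 2.25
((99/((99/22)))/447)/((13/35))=770/5811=0.13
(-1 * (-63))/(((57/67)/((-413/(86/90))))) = -26149095/817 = -32006.24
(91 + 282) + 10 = 383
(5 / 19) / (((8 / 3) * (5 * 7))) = 3 / 1064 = 0.00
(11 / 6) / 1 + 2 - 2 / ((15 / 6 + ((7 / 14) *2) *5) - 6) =5 / 2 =2.50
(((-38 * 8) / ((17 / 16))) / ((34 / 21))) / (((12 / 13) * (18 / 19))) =-525616 / 2601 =-202.08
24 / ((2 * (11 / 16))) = 192 / 11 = 17.45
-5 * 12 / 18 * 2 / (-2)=10 / 3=3.33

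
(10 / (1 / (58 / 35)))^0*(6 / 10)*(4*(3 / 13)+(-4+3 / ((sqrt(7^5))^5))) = -24 / 13+9*sqrt(7) / 484445052035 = -1.85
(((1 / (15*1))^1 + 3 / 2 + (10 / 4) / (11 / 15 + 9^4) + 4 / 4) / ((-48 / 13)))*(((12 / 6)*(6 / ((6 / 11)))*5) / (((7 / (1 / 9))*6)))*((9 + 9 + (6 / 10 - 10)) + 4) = -1083929561 / 425200320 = -2.55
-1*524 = -524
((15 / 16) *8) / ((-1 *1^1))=-15 / 2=-7.50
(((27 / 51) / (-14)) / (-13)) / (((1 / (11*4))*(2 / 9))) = 891 / 1547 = 0.58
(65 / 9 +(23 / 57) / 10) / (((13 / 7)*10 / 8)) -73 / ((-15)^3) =3.15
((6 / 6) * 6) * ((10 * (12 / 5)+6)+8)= 228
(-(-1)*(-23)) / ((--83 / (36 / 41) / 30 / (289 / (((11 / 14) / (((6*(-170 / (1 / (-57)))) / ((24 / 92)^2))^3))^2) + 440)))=-547110056699164022425041550380223767294981600 / 411763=-1328701356603589983619319000000000000000.00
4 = 4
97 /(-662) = -97 /662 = -0.15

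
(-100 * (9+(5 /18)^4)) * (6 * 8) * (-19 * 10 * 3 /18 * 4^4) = 2299234688000 /6561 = 350439672.00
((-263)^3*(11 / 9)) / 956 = -200105917 / 8604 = -23257.31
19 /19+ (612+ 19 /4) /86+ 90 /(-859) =2383689 /295496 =8.07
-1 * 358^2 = -128164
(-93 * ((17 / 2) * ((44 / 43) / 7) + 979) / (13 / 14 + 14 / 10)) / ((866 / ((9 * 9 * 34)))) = -377847822330 / 3034897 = -124501.04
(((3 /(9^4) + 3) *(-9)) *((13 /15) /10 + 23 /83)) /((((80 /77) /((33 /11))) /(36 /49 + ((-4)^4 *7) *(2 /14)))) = -14687701633 /2016900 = -7282.32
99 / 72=11 / 8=1.38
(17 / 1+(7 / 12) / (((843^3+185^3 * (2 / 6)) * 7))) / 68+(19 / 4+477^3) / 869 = 4840202688270454639 / 38754960583648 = 124892.47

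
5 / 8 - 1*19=-147 / 8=-18.38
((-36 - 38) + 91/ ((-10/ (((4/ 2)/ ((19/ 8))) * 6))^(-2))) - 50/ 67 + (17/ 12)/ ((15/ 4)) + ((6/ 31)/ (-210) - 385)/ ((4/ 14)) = -1065.42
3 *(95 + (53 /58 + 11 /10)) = 42201 /145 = 291.04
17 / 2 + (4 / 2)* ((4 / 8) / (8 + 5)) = 223 / 26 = 8.58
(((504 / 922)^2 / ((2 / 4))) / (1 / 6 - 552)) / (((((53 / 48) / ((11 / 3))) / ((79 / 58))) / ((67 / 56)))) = -82316736 / 14045725411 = -0.01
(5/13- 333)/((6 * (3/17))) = -36754/117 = -314.14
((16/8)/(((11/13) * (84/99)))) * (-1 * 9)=-351/14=-25.07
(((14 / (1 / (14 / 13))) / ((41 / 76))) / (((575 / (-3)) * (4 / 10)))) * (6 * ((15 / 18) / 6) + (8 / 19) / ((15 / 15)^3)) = -2156 / 4715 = -0.46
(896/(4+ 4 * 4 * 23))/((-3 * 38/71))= -7952/5301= -1.50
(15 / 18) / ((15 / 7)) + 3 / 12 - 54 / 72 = -1 / 9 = -0.11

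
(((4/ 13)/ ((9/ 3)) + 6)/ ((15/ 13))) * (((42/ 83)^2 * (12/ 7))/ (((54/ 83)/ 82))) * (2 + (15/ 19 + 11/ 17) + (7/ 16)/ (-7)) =70061866/ 70965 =987.27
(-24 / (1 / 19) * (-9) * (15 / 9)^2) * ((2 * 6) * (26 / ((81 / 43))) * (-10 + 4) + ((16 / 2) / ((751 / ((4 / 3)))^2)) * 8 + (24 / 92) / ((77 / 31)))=-11314792124551600 / 998845771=-11327867.08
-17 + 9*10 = 73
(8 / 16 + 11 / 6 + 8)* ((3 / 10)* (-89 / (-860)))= 2759 / 8600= 0.32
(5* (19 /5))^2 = 361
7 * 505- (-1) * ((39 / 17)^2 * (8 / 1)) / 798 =135876823 / 38437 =3535.05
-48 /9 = -16 /3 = -5.33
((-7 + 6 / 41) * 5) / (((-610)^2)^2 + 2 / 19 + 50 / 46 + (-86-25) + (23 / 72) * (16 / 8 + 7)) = -4911880 / 19846074640432683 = -0.00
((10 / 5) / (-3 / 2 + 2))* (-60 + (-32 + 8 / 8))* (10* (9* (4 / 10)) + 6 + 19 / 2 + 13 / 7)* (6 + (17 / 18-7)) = 1079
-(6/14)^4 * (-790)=63990/2401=26.65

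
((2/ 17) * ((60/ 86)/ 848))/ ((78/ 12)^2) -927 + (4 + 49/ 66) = -922.26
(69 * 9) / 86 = 621 / 86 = 7.22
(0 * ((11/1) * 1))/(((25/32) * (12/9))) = 0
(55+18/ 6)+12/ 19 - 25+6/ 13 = 8421/ 247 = 34.09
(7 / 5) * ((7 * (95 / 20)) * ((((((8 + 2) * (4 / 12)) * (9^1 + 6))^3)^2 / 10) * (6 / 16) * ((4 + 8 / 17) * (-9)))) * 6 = -111938203125000 / 17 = -6584600183823.53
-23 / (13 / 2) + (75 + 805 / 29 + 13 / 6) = 229337 / 2262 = 101.39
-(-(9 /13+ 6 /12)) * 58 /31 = 29 /13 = 2.23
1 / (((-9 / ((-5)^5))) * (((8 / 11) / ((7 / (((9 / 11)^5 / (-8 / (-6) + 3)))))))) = 503787659375 / 12754584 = 39498.56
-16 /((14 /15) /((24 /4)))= -720 /7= -102.86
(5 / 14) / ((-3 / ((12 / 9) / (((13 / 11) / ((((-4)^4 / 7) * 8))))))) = -225280 / 5733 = -39.30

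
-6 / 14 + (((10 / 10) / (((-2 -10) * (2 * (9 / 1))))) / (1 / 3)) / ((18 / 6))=-655 / 1512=-0.43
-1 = -1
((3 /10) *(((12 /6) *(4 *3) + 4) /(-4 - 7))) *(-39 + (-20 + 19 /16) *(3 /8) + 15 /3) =22071 /704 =31.35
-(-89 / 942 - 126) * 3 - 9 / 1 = 369.28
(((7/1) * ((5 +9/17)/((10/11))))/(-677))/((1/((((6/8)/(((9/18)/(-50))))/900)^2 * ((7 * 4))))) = -25333/2071620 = -0.01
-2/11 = -0.18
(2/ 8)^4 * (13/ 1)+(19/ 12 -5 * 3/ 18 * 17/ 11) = 975/ 2816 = 0.35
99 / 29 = 3.41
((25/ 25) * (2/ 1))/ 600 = 1/ 300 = 0.00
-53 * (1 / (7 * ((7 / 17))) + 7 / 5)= -22684 / 245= -92.59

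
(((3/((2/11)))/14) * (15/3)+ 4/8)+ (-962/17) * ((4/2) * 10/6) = -260231/1428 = -182.23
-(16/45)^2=-256/2025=-0.13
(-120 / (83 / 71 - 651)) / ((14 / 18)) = 38340 / 161483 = 0.24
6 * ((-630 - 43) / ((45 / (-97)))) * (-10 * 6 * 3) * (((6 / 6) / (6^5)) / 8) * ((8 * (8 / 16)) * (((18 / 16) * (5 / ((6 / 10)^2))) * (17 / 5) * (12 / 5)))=-5548885 / 432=-12844.64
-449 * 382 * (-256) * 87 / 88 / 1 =477506112 / 11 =43409646.55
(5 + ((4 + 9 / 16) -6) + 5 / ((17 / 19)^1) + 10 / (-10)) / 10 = 2217 / 2720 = 0.82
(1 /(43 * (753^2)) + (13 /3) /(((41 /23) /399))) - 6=963576795668 /999636867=963.93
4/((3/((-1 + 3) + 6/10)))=52/15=3.47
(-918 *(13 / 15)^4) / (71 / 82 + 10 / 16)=-318512272 / 916875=-347.39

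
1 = 1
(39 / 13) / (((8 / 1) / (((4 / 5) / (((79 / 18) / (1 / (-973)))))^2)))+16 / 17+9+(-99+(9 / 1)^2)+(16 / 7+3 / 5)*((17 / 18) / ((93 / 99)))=-2408956418467357 / 467069746215450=-5.16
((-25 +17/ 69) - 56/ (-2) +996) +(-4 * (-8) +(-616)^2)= 26253620/ 69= 380487.25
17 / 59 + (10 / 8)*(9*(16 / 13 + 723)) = 24997709 / 3068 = 8147.88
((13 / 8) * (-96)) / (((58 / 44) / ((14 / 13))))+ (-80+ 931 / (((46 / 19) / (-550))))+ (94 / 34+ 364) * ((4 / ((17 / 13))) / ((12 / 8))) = -121994950501 / 578289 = -210958.45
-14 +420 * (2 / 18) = 98 / 3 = 32.67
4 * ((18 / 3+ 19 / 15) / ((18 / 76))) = 16568 / 135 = 122.73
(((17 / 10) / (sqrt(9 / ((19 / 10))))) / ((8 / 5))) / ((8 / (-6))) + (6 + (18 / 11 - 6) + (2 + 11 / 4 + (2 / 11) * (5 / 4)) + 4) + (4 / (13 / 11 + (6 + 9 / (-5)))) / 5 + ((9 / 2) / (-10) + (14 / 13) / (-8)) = 1077001 / 105820 - 17 * sqrt(190) / 640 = 9.81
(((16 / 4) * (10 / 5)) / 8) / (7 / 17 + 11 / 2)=34 / 201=0.17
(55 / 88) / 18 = 5 / 144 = 0.03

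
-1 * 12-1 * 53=-65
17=17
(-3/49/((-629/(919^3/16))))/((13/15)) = 34926820155/6410768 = 5448.15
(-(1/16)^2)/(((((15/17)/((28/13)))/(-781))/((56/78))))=650573/121680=5.35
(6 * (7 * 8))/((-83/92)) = -30912/83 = -372.43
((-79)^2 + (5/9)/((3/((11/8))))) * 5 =6740555/216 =31206.27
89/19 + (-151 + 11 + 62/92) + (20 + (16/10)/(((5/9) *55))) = -137707947/1201750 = -114.59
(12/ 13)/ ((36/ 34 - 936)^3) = -4913/ 4349724315066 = -0.00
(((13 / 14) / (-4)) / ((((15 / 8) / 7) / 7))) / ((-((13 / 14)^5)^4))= 585677787976993610924032 / 21928804355631691660155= 26.71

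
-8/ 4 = -2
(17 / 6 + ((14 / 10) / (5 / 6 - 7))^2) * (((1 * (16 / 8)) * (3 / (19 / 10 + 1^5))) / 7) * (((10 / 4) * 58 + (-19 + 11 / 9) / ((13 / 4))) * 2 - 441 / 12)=67179773009 / 325151190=206.61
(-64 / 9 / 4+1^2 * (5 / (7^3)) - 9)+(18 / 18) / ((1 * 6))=-65423 / 6174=-10.60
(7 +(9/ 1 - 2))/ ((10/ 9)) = 63/ 5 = 12.60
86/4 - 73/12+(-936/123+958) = 475177/492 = 965.81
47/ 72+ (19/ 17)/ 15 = 4451/ 6120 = 0.73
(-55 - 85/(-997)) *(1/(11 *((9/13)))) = -237250/32901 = -7.21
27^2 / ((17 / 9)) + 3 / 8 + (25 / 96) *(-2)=314809 / 816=385.80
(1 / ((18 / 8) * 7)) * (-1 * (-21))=4 / 3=1.33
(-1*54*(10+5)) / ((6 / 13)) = -1755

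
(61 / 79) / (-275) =-61 / 21725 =-0.00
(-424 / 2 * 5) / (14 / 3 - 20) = 1590 / 23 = 69.13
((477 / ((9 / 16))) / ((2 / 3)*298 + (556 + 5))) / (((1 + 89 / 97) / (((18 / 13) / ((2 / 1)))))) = 6984 / 17329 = 0.40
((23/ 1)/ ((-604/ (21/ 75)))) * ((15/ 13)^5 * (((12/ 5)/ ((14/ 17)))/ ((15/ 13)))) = -475065/ 8625422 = -0.06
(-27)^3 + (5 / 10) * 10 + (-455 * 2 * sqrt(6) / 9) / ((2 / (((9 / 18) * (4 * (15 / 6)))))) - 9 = -19687 - 2275 * sqrt(6) / 9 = -20306.18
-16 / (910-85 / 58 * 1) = -928 / 52695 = -0.02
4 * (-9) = -36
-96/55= -1.75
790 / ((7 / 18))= 14220 / 7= 2031.43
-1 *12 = -12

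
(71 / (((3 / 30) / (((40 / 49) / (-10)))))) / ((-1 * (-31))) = -2840 / 1519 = -1.87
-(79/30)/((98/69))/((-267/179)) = 325243/261660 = 1.24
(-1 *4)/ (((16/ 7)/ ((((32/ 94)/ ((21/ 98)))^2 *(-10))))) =878080/ 19881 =44.17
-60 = -60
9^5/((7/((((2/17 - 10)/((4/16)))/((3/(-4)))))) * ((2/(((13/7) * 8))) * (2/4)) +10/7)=1834140672/44651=41077.26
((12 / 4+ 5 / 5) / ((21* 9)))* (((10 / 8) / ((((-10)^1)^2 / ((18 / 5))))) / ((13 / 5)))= 0.00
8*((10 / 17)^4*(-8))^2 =51200000000 / 6975757441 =7.34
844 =844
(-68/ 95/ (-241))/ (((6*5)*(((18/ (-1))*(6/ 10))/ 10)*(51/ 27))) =-2/ 41211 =-0.00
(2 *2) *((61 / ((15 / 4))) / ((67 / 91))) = 88816 / 1005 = 88.37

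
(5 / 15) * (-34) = -34 / 3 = -11.33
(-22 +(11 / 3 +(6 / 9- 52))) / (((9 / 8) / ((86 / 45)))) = -143792 / 1215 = -118.35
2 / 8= 1 / 4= 0.25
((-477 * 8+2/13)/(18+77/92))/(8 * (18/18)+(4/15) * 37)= -17114070/1509443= -11.34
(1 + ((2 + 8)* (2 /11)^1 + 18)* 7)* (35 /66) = 53795 /726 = 74.10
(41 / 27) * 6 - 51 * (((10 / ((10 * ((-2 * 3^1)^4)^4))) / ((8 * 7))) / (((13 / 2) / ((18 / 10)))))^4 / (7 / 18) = 125103990230668694783380808870764643300118301054850826239983 / 13730925757024612842078381461425387679281276945044602880000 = 9.11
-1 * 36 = -36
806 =806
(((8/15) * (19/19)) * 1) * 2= 16/15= 1.07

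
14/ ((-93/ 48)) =-7.23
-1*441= -441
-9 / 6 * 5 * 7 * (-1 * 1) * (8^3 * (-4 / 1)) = -107520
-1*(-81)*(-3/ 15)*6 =-486/ 5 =-97.20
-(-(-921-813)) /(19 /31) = -53754 /19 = -2829.16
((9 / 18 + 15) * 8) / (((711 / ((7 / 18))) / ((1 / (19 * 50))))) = 217 / 3039525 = 0.00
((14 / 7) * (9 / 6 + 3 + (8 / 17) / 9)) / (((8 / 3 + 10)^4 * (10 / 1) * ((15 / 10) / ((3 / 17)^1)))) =12537 / 3013021520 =0.00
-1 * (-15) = 15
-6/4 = -3/2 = -1.50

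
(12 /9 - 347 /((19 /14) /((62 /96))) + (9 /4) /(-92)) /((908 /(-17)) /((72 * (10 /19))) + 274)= -876256245 /1458053996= -0.60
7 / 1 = 7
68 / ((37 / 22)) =1496 / 37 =40.43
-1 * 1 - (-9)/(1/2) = 17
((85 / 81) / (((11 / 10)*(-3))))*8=-6800 / 2673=-2.54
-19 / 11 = -1.73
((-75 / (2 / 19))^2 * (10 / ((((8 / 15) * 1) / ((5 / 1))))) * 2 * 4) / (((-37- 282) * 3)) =-397849.73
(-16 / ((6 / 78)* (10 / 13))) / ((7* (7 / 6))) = -8112 / 245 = -33.11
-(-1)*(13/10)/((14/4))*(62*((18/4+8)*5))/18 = 10075/126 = 79.96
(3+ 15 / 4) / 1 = 27 / 4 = 6.75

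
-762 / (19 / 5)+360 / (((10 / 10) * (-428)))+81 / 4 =-1472847 / 8132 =-181.12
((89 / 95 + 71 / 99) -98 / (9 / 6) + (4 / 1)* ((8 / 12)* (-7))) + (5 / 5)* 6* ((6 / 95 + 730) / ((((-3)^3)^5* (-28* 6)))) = -246949148125 / 2998921563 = -82.35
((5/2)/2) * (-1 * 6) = -15/2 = -7.50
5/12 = 0.42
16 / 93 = 0.17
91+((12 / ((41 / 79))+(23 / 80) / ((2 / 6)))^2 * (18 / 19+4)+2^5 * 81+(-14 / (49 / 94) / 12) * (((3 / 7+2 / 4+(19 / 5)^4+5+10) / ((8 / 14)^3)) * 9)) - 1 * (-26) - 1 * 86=-23967333245471 / 1277560000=-18760.24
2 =2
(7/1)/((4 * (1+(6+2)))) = 7/36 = 0.19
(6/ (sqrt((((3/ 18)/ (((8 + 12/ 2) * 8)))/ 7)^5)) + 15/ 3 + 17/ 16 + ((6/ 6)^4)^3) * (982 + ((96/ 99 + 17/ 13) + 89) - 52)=3094279/ 429 + 542904775999488 * sqrt(6)/ 143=9299578189861.34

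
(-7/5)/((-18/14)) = 49/45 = 1.09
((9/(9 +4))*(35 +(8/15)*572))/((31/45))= 137727/403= 341.75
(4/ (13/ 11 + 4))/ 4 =11/ 57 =0.19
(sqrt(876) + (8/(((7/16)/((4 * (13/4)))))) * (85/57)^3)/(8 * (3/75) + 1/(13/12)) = 325 * sqrt(219)/202 + 83029700000/130931451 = 657.96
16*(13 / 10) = 104 / 5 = 20.80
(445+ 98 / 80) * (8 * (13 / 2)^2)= 150824.05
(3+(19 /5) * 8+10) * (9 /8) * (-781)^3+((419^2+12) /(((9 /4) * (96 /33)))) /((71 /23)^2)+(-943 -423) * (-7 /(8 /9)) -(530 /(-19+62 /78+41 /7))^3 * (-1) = -202116628618680197642388689 /8689713715856295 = -23259296592.23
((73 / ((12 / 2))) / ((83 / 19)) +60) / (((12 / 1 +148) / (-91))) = -2845297 / 79680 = -35.71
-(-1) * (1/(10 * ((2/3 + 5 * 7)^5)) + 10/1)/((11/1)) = 0.91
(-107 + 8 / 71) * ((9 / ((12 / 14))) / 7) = -22767 / 142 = -160.33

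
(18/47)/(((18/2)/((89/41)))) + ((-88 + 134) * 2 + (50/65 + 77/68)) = 160115695/1703468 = 93.99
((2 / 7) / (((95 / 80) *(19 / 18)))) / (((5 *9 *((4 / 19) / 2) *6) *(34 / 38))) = 16 / 1785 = 0.01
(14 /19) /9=14 /171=0.08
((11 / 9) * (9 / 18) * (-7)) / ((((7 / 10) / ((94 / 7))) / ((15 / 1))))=-25850 / 21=-1230.95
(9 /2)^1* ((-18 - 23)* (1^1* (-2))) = 369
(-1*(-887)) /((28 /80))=2534.29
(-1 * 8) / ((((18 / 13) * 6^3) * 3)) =-13 / 1458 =-0.01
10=10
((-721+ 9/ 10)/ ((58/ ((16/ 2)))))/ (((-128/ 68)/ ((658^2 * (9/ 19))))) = 6276570867/ 580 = 10821673.91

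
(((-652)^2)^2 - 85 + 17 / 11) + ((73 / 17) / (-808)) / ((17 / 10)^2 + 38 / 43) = 110769856953759424819 / 612958698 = 180713410732.54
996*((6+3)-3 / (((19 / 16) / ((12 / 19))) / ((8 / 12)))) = 2853540 / 361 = 7904.54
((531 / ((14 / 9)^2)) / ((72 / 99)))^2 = 223843480641 / 2458624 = 91044.21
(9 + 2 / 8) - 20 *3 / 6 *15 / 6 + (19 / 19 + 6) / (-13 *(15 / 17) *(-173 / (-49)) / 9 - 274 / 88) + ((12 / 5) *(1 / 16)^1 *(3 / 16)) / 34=-151819539153 / 9108115840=-16.67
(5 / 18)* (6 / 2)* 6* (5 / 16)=25 / 16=1.56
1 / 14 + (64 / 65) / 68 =1329 / 15470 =0.09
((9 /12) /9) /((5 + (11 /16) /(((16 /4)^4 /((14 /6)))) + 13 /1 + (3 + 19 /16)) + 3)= 0.00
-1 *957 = -957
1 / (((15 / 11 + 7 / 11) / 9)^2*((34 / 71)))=5751 / 136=42.29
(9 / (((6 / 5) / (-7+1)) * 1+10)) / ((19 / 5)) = 225 / 931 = 0.24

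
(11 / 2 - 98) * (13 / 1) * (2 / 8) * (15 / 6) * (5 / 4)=-60125 / 64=-939.45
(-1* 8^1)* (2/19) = -16/19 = -0.84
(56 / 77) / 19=8 / 209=0.04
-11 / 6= -1.83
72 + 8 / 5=368 / 5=73.60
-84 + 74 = -10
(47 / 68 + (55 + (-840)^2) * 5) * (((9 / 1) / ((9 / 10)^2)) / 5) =133290415 / 17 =7840612.65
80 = 80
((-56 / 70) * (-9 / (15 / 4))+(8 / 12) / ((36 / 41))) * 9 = 24.11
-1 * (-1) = 1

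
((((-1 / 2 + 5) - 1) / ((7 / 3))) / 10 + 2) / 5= 43 / 100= 0.43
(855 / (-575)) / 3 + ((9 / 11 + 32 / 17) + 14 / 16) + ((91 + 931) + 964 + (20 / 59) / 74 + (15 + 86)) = 784959060169 / 375563320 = 2090.08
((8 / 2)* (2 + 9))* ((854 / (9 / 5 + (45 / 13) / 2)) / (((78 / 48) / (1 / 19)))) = 344.69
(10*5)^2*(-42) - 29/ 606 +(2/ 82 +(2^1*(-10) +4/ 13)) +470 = -33769349095/ 322998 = -104549.72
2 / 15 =0.13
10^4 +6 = 10006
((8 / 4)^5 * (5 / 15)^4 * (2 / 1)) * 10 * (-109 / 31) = -69760 / 2511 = -27.78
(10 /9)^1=10 /9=1.11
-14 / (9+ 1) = -7 / 5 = -1.40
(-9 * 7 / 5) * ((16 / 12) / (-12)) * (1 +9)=14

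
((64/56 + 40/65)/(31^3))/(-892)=-40/604548763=-0.00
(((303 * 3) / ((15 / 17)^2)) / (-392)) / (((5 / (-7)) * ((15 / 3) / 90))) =262701 / 3500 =75.06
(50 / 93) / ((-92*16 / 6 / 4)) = -0.01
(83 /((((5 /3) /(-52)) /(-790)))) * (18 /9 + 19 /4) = 13809042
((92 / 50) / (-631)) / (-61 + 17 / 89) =2047 / 42687150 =0.00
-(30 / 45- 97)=289 / 3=96.33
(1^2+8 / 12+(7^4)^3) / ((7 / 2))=83047723216 / 21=3954653486.48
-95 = -95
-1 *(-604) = 604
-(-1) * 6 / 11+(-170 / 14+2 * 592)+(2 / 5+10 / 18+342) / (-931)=540126112 / 460845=1172.03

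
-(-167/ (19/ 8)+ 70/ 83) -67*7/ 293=31360881/ 462061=67.87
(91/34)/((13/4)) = 14/17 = 0.82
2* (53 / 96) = 53 / 48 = 1.10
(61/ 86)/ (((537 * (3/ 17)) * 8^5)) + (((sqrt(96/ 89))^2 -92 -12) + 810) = 285694354483333/ 404048904192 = 707.08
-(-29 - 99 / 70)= 2129 / 70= 30.41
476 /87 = 5.47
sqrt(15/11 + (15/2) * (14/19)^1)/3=0.87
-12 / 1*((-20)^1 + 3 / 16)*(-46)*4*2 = -87492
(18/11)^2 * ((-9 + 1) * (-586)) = 1518912/121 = 12552.99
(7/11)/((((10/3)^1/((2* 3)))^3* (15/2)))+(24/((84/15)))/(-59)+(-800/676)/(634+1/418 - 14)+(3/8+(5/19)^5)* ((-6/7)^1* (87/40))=-395795193574022138959/1407664145556849180000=-0.28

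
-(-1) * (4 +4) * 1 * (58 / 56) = 58 / 7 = 8.29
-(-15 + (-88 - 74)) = 177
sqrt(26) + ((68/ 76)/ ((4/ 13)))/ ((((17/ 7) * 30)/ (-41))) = -3731/ 2280 + sqrt(26) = 3.46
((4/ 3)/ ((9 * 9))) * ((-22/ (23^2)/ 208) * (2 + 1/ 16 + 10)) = -2123/ 53475552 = -0.00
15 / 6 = 5 / 2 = 2.50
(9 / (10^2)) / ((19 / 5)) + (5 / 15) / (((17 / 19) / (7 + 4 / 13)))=691867 / 251940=2.75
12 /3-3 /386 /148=228509 /57128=4.00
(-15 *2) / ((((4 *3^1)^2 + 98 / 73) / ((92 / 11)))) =-20148 / 11671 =-1.73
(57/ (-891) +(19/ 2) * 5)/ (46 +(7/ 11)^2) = 309947/ 303210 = 1.02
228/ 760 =3/ 10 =0.30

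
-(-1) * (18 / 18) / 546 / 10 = 1 / 5460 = 0.00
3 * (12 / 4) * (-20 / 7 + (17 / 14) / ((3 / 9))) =99 / 14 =7.07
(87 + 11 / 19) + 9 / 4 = 6827 / 76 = 89.83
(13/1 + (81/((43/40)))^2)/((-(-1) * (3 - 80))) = -73.90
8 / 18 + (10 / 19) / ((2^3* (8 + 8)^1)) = 0.45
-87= -87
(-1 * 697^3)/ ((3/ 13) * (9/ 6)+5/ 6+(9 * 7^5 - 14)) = -13205746047/ 5898757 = -2238.73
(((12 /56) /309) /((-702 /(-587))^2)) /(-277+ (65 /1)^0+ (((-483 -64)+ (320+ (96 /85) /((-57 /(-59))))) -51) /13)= -556478935 /341192253637872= -0.00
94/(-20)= -47/10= -4.70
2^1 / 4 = 1 / 2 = 0.50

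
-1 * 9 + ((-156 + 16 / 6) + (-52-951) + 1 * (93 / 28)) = -97609 / 84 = -1162.01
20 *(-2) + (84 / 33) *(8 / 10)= -2088 / 55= -37.96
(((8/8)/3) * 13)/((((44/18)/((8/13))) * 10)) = 6/55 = 0.11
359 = 359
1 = 1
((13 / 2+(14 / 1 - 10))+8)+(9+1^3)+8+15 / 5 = 79 / 2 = 39.50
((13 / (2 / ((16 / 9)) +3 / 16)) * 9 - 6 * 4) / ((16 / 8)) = 228 / 7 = 32.57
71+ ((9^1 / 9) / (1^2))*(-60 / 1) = 11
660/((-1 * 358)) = -330/179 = -1.84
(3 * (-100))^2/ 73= 1232.88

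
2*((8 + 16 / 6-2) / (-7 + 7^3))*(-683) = -8879 / 252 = -35.23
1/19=0.05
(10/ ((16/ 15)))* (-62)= -2325/ 4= -581.25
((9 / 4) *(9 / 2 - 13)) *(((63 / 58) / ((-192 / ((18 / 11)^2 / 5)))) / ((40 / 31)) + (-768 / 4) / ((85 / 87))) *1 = 675245218563 / 179660800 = 3758.44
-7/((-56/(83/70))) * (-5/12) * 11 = -913/1344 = -0.68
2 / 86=1 / 43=0.02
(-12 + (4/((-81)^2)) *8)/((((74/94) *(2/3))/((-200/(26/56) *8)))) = 82855360000/1051947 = 78763.82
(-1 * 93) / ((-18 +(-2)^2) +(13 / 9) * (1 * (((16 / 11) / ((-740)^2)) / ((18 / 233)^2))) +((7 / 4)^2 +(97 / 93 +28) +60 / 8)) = -12659842285200 / 3485697489793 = -3.63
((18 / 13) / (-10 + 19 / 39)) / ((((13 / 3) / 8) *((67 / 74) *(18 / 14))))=-10656 / 46163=-0.23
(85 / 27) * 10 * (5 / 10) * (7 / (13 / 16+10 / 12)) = 47600 / 711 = 66.95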